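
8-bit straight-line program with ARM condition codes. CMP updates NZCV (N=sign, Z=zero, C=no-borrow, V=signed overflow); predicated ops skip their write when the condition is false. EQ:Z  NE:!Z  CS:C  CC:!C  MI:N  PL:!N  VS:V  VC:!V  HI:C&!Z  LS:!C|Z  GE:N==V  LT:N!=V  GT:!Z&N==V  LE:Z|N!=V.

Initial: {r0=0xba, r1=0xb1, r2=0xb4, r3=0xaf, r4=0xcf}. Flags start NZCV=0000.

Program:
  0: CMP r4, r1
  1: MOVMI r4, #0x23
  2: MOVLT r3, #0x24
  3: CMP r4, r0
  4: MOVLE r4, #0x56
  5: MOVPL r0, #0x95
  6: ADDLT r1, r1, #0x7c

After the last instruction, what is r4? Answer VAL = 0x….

VAL = 0xcf

[0] flags=0010 → (cmp)
[1] flags=0010 MI?F → skip
[2] flags=0010 LT?F → skip
[3] flags=0010 → (cmp)
[4] flags=0010 LE?F → skip
[5] flags=0010 PL?T → r0=0x95
[6] flags=0010 LT?F → skip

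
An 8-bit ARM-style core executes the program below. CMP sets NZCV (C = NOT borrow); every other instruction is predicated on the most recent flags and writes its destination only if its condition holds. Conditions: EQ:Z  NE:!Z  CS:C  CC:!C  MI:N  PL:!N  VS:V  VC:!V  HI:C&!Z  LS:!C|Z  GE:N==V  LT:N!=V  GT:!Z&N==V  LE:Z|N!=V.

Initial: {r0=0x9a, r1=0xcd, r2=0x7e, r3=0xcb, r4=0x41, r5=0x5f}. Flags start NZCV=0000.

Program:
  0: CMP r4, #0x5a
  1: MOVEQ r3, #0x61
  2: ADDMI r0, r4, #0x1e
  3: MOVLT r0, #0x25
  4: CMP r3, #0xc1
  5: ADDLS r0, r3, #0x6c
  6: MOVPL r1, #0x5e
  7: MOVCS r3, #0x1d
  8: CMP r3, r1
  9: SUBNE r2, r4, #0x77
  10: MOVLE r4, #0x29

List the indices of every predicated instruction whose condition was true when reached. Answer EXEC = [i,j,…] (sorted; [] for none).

EXEC = [2,3,6,7,9,10]

[0] flags=1000 → (cmp)
[1] flags=1000 EQ?F → skip
[2] flags=1000 MI?T → r0=0x5f
[3] flags=1000 LT?T → r0=0x25
[4] flags=0010 → (cmp)
[5] flags=0010 LS?F → skip
[6] flags=0010 PL?T → r1=0x5e
[7] flags=0010 CS?T → r3=0x1d
[8] flags=1000 → (cmp)
[9] flags=1000 NE?T → r2=0xca
[10] flags=1000 LE?T → r4=0x29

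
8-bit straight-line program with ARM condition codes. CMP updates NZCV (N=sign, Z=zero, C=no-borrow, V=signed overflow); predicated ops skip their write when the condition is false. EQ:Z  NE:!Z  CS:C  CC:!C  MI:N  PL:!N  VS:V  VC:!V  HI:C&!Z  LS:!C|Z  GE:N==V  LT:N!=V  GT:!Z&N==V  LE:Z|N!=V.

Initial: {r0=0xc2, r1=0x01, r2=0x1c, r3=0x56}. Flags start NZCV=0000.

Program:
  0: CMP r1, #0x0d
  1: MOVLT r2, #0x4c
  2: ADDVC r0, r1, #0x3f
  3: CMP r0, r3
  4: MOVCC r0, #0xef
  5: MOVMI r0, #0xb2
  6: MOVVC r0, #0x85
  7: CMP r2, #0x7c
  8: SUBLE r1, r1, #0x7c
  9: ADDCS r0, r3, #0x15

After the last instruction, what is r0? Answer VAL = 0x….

0: ✓ CMP  NZCV=1000
1: ✓ MOVLT  r2←0x4c
2: ✓ ADDVC  r0←0x40
3: ✓ CMP  NZCV=1000
4: ✓ MOVCC  r0←0xef
5: ✓ MOVMI  r0←0xb2
6: ✓ MOVVC  r0←0x85
7: ✓ CMP  NZCV=1000
8: ✓ SUBLE  r1←0x85
9: · ADDCS

VAL = 0x85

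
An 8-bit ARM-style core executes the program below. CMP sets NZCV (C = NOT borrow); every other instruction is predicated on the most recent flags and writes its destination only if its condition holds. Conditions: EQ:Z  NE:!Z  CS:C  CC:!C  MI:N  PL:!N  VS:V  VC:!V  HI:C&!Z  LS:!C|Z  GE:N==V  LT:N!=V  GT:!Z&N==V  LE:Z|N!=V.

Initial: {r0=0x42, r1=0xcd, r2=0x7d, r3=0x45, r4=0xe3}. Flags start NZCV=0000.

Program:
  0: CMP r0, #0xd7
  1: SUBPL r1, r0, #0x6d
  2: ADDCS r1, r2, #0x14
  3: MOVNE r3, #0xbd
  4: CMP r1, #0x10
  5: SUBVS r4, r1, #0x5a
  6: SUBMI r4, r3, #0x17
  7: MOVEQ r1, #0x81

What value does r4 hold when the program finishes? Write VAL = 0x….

VAL = 0xa6

[0] flags=0000 → (cmp)
[1] flags=0000 PL?T → r1=0xd5
[2] flags=0000 CS?F → skip
[3] flags=0000 NE?T → r3=0xbd
[4] flags=1010 → (cmp)
[5] flags=1010 VS?F → skip
[6] flags=1010 MI?T → r4=0xa6
[7] flags=1010 EQ?F → skip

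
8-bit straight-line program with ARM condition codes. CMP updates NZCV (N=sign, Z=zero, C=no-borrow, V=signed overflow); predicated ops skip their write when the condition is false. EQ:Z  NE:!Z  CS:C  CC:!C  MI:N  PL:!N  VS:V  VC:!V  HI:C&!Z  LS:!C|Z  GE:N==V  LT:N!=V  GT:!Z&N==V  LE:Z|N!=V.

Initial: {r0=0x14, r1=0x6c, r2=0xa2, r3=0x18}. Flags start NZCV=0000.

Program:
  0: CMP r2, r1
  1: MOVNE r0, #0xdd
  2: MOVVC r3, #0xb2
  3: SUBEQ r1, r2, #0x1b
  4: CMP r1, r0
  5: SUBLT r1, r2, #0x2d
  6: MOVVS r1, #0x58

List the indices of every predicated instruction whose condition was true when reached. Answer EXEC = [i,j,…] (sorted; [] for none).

EXEC = [1,6]

[0] flags=0011 → (cmp)
[1] flags=0011 NE?T → r0=0xdd
[2] flags=0011 VC?F → skip
[3] flags=0011 EQ?F → skip
[4] flags=1001 → (cmp)
[5] flags=1001 LT?F → skip
[6] flags=1001 VS?T → r1=0x58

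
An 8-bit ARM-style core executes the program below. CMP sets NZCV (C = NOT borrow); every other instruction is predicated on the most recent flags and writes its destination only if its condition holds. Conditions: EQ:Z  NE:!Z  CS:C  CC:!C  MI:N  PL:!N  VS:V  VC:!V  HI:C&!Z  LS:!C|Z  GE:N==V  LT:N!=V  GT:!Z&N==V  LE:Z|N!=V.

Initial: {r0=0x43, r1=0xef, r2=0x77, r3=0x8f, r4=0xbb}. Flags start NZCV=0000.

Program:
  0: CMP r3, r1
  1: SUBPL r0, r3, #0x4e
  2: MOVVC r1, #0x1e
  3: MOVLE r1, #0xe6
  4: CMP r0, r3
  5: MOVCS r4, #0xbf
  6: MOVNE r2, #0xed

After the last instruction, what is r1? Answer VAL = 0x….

VAL = 0xe6

0: ✓ CMP  NZCV=1000
1: · SUBPL
2: ✓ MOVVC  r1←0x1e
3: ✓ MOVLE  r1←0xe6
4: ✓ CMP  NZCV=1001
5: · MOVCS
6: ✓ MOVNE  r2←0xed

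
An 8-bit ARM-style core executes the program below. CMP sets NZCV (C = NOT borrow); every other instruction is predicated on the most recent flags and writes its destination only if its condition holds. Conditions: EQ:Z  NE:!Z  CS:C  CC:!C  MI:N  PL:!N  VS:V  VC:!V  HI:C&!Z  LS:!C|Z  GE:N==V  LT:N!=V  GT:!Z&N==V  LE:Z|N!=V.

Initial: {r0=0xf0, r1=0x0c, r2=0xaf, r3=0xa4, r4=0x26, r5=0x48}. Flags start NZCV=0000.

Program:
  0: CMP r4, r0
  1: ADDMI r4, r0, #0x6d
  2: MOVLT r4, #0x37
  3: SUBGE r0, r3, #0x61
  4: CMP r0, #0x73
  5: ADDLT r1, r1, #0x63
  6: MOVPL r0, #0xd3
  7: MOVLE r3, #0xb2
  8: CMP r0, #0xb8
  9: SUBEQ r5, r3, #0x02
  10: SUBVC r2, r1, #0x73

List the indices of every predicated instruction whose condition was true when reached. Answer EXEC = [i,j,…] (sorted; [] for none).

[0] flags=0000 → (cmp)
[1] flags=0000 MI?F → skip
[2] flags=0000 LT?F → skip
[3] flags=0000 GE?T → r0=0x43
[4] flags=1000 → (cmp)
[5] flags=1000 LT?T → r1=0x6f
[6] flags=1000 PL?F → skip
[7] flags=1000 LE?T → r3=0xb2
[8] flags=1001 → (cmp)
[9] flags=1001 EQ?F → skip
[10] flags=1001 VC?F → skip

EXEC = [3,5,7]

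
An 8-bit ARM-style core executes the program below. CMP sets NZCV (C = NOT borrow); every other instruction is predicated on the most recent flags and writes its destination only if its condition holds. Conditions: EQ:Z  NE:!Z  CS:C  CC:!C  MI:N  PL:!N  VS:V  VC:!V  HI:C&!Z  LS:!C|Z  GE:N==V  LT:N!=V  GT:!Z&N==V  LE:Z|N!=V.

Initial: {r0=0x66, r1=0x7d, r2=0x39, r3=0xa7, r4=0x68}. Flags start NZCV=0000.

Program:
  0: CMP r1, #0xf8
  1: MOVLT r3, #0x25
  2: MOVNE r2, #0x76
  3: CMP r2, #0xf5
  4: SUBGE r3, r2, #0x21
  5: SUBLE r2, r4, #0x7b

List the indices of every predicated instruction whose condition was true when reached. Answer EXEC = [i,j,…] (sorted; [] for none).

EXEC = [2,4]

0: ✓ CMP  NZCV=1001
1: · MOVLT
2: ✓ MOVNE  r2←0x76
3: ✓ CMP  NZCV=1001
4: ✓ SUBGE  r3←0x55
5: · SUBLE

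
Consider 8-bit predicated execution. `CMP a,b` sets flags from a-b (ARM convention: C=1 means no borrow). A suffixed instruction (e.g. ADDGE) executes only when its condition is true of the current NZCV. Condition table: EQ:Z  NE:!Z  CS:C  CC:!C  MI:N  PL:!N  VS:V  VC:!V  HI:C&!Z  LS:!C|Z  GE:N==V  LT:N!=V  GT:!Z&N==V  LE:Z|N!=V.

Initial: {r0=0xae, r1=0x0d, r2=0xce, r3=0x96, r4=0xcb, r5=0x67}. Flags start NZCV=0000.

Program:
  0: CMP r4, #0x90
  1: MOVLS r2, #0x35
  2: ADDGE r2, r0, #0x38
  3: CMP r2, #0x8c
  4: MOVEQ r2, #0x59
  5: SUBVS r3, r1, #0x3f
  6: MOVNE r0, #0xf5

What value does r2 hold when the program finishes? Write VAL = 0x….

[0] flags=0010 → (cmp)
[1] flags=0010 LS?F → skip
[2] flags=0010 GE?T → r2=0xe6
[3] flags=0010 → (cmp)
[4] flags=0010 EQ?F → skip
[5] flags=0010 VS?F → skip
[6] flags=0010 NE?T → r0=0xf5

VAL = 0xe6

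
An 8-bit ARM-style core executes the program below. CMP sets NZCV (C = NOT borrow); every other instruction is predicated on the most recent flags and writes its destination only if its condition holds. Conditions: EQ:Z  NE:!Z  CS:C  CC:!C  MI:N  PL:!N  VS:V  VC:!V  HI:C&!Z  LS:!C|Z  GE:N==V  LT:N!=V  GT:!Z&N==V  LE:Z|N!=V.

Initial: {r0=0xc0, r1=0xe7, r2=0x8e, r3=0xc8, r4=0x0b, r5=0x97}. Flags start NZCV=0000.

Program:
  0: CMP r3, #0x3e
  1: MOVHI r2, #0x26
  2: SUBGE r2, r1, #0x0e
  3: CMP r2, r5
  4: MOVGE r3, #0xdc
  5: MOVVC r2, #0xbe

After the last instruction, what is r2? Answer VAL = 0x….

0: ✓ CMP  NZCV=1010
1: ✓ MOVHI  r2←0x26
2: · SUBGE
3: ✓ CMP  NZCV=1001
4: ✓ MOVGE  r3←0xdc
5: · MOVVC

VAL = 0x26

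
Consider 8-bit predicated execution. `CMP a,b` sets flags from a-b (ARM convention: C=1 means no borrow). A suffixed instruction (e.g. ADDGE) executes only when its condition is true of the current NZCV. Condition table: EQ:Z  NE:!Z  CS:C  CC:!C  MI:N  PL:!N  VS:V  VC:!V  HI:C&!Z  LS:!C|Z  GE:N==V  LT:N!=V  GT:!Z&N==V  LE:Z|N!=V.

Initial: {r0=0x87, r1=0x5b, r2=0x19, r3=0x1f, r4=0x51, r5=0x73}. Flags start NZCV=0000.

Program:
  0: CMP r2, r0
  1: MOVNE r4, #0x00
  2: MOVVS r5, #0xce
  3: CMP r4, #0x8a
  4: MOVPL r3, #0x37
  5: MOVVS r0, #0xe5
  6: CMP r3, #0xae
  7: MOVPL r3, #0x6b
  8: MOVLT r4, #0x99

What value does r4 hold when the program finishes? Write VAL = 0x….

VAL = 0x00

0: ✓ CMP  NZCV=1001
1: ✓ MOVNE  r4←0x00
2: ✓ MOVVS  r5←0xce
3: ✓ CMP  NZCV=0000
4: ✓ MOVPL  r3←0x37
5: · MOVVS
6: ✓ CMP  NZCV=1001
7: · MOVPL
8: · MOVLT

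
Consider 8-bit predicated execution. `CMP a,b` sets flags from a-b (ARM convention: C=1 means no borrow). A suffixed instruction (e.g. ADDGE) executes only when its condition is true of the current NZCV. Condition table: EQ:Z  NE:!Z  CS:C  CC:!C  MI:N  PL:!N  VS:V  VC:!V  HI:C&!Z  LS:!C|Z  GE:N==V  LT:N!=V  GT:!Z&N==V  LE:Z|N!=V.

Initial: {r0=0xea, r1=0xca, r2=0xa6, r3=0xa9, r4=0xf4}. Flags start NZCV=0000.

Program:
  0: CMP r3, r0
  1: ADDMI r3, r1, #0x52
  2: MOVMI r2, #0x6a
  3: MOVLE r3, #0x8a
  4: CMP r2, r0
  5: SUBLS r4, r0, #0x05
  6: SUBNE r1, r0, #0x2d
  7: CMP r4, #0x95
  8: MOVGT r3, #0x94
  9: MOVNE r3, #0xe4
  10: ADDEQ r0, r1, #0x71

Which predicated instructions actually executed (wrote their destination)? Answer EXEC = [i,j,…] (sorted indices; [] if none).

0: ✓ CMP  NZCV=1000
1: ✓ ADDMI  r3←0x1c
2: ✓ MOVMI  r2←0x6a
3: ✓ MOVLE  r3←0x8a
4: ✓ CMP  NZCV=1001
5: ✓ SUBLS  r4←0xe5
6: ✓ SUBNE  r1←0xbd
7: ✓ CMP  NZCV=0010
8: ✓ MOVGT  r3←0x94
9: ✓ MOVNE  r3←0xe4
10: · ADDEQ

EXEC = [1,2,3,5,6,8,9]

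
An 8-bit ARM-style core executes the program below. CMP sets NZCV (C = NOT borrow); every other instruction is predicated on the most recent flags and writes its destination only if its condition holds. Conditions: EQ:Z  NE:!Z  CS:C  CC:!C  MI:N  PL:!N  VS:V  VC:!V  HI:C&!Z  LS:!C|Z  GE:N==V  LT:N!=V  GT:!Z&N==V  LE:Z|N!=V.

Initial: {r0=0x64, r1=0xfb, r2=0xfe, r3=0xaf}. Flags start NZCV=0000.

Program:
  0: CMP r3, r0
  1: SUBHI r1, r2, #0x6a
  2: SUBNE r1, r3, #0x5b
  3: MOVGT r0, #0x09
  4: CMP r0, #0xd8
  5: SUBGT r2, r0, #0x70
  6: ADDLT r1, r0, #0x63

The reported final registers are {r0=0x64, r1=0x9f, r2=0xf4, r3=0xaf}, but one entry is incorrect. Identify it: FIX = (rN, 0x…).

[0] flags=0011 → (cmp)
[1] flags=0011 HI?T → r1=0x94
[2] flags=0011 NE?T → r1=0x54
[3] flags=0011 GT?F → skip
[4] flags=1001 → (cmp)
[5] flags=1001 GT?T → r2=0xf4
[6] flags=1001 LT?F → skip

FIX = (r1, 0x54)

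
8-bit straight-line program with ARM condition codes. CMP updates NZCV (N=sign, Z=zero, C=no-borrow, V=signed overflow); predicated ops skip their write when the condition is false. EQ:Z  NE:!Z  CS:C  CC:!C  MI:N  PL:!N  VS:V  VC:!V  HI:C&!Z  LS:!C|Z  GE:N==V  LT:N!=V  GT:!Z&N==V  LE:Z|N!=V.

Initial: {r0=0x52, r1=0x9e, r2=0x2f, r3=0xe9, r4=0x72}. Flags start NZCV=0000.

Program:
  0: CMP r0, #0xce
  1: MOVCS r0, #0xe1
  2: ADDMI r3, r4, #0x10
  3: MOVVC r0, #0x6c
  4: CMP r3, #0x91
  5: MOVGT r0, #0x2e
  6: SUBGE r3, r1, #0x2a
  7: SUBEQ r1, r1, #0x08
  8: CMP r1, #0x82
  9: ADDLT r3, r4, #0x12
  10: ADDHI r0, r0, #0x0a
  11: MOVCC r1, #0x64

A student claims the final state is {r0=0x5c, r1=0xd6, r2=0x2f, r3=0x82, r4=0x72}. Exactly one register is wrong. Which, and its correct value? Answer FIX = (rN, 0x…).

0: ✓ CMP  NZCV=1001
1: · MOVCS
2: ✓ ADDMI  r3←0x82
3: · MOVVC
4: ✓ CMP  NZCV=1000
5: · MOVGT
6: · SUBGE
7: · SUBEQ
8: ✓ CMP  NZCV=0010
9: · ADDLT
10: ✓ ADDHI  r0←0x5c
11: · MOVCC

FIX = (r1, 0x9e)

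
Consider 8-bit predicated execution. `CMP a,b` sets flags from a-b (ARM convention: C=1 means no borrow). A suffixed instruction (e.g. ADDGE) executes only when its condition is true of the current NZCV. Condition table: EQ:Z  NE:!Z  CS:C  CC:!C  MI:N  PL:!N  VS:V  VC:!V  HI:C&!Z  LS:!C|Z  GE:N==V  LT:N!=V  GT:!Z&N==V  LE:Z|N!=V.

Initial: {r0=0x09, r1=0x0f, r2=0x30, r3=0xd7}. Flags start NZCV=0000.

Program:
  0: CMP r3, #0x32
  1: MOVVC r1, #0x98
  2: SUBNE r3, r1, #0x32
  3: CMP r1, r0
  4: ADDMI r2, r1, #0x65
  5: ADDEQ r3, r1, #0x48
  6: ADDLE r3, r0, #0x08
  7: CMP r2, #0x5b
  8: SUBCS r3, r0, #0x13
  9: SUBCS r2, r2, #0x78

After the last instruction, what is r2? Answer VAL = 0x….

0: ✓ CMP  NZCV=1010
1: ✓ MOVVC  r1←0x98
2: ✓ SUBNE  r3←0x66
3: ✓ CMP  NZCV=1010
4: ✓ ADDMI  r2←0xfd
5: · ADDEQ
6: ✓ ADDLE  r3←0x11
7: ✓ CMP  NZCV=1010
8: ✓ SUBCS  r3←0xf6
9: ✓ SUBCS  r2←0x85

VAL = 0x85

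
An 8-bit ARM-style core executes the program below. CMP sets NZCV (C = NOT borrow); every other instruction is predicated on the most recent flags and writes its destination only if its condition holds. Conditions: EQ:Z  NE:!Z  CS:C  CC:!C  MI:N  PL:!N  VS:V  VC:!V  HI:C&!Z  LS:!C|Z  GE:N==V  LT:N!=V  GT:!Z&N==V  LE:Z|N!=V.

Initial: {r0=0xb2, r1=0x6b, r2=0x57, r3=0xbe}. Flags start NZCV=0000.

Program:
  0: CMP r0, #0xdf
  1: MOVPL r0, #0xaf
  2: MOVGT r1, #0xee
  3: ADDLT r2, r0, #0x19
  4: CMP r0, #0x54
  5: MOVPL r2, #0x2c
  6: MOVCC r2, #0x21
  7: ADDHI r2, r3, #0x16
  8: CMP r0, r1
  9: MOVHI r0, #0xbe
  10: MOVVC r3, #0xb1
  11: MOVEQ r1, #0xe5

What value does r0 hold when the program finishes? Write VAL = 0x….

VAL = 0xbe

[0] flags=1000 → (cmp)
[1] flags=1000 PL?F → skip
[2] flags=1000 GT?F → skip
[3] flags=1000 LT?T → r2=0xcb
[4] flags=0011 → (cmp)
[5] flags=0011 PL?T → r2=0x2c
[6] flags=0011 CC?F → skip
[7] flags=0011 HI?T → r2=0xd4
[8] flags=0011 → (cmp)
[9] flags=0011 HI?T → r0=0xbe
[10] flags=0011 VC?F → skip
[11] flags=0011 EQ?F → skip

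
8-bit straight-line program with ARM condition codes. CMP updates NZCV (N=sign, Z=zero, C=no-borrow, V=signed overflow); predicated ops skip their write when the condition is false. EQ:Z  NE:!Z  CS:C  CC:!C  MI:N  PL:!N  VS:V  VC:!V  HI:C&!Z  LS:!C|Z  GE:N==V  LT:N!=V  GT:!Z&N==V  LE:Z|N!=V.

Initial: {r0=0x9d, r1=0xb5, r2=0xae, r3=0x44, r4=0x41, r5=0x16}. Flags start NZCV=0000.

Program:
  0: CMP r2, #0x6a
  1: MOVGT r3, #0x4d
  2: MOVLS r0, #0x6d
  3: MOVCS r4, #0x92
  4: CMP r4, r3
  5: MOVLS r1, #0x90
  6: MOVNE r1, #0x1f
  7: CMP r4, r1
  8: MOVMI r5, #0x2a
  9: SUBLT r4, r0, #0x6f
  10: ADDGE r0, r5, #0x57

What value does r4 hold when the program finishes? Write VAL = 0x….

0: ✓ CMP  NZCV=0011
1: · MOVGT
2: · MOVLS
3: ✓ MOVCS  r4←0x92
4: ✓ CMP  NZCV=0011
5: · MOVLS
6: ✓ MOVNE  r1←0x1f
7: ✓ CMP  NZCV=0011
8: · MOVMI
9: ✓ SUBLT  r4←0x2e
10: · ADDGE

VAL = 0x2e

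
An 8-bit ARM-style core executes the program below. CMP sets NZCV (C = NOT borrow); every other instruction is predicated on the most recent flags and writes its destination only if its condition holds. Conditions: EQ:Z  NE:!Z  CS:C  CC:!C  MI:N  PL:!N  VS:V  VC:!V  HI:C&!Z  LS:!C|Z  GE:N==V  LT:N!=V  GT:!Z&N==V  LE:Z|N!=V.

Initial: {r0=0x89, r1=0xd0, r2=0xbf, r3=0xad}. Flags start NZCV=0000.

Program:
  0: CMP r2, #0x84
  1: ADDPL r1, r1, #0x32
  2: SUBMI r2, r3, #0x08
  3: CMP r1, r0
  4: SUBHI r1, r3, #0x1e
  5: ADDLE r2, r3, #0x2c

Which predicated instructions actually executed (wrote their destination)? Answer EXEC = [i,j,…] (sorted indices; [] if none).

[0] flags=0010 → (cmp)
[1] flags=0010 PL?T → r1=0x02
[2] flags=0010 MI?F → skip
[3] flags=0000 → (cmp)
[4] flags=0000 HI?F → skip
[5] flags=0000 LE?F → skip

EXEC = [1]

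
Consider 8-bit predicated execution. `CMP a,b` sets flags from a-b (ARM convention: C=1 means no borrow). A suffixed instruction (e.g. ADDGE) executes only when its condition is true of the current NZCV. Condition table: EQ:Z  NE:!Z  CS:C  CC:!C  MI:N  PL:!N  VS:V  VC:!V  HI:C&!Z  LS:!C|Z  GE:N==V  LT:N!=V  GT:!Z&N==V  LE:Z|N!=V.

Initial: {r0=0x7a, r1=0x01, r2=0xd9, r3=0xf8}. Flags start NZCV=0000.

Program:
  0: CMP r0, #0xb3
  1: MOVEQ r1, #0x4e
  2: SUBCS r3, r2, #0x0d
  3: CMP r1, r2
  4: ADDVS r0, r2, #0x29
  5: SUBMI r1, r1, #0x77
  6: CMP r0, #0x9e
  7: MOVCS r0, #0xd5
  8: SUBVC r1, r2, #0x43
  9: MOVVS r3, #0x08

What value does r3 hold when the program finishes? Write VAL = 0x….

VAL = 0x08

0: ✓ CMP  NZCV=1001
1: · MOVEQ
2: · SUBCS
3: ✓ CMP  NZCV=0000
4: · ADDVS
5: · SUBMI
6: ✓ CMP  NZCV=1001
7: · MOVCS
8: · SUBVC
9: ✓ MOVVS  r3←0x08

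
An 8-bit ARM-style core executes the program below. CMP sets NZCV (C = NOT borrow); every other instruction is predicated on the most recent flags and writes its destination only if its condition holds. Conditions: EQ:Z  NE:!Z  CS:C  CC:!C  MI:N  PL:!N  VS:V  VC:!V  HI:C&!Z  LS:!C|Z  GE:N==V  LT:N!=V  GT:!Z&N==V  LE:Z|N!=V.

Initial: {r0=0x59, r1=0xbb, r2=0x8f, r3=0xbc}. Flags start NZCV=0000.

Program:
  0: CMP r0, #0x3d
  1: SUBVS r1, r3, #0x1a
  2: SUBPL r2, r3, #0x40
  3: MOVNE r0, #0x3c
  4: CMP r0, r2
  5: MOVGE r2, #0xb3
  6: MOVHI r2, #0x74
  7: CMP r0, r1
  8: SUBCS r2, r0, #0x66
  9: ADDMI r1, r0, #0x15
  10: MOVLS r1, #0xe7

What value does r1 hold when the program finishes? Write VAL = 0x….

VAL = 0xe7

0: ✓ CMP  NZCV=0010
1: · SUBVS
2: ✓ SUBPL  r2←0x7c
3: ✓ MOVNE  r0←0x3c
4: ✓ CMP  NZCV=1000
5: · MOVGE
6: · MOVHI
7: ✓ CMP  NZCV=1001
8: · SUBCS
9: ✓ ADDMI  r1←0x51
10: ✓ MOVLS  r1←0xe7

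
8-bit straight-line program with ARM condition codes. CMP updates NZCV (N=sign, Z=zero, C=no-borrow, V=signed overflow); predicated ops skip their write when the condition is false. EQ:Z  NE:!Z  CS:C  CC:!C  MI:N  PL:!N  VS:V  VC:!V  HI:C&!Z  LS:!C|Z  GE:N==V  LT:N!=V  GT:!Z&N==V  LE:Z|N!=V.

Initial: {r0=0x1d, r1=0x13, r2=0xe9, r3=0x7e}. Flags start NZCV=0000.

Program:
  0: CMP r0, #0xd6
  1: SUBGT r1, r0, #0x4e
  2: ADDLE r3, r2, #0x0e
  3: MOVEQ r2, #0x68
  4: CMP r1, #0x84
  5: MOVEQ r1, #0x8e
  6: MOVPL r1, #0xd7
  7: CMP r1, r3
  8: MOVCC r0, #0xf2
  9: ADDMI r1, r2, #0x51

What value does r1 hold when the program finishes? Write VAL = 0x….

VAL = 0xd7

[0] flags=0000 → (cmp)
[1] flags=0000 GT?T → r1=0xcf
[2] flags=0000 LE?F → skip
[3] flags=0000 EQ?F → skip
[4] flags=0010 → (cmp)
[5] flags=0010 EQ?F → skip
[6] flags=0010 PL?T → r1=0xd7
[7] flags=0011 → (cmp)
[8] flags=0011 CC?F → skip
[9] flags=0011 MI?F → skip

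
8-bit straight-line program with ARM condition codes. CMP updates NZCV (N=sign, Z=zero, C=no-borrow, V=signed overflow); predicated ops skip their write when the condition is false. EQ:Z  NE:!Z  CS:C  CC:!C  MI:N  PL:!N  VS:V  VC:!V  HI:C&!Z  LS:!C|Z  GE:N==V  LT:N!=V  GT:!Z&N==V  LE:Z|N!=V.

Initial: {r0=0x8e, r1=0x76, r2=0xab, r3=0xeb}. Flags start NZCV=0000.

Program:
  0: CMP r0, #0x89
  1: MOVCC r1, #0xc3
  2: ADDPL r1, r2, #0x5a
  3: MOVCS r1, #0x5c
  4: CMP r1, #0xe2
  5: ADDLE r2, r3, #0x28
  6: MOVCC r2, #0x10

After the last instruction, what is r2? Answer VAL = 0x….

0: ✓ CMP  NZCV=0010
1: · MOVCC
2: ✓ ADDPL  r1←0x05
3: ✓ MOVCS  r1←0x5c
4: ✓ CMP  NZCV=0000
5: · ADDLE
6: ✓ MOVCC  r2←0x10

VAL = 0x10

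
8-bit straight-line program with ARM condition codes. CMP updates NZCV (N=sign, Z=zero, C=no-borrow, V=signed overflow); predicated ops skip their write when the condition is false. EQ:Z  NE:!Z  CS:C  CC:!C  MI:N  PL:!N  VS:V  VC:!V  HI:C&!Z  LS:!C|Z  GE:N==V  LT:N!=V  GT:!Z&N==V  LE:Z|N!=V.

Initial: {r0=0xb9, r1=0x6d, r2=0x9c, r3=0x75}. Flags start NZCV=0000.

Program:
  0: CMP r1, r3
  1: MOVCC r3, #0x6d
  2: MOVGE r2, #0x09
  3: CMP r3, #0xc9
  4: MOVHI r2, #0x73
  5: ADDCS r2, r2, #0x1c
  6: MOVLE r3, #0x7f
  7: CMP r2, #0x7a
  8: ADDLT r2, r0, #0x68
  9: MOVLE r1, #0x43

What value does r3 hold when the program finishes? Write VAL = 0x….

VAL = 0x6d

0: ✓ CMP  NZCV=1000
1: ✓ MOVCC  r3←0x6d
2: · MOVGE
3: ✓ CMP  NZCV=1001
4: · MOVHI
5: · ADDCS
6: · MOVLE
7: ✓ CMP  NZCV=0011
8: ✓ ADDLT  r2←0x21
9: ✓ MOVLE  r1←0x43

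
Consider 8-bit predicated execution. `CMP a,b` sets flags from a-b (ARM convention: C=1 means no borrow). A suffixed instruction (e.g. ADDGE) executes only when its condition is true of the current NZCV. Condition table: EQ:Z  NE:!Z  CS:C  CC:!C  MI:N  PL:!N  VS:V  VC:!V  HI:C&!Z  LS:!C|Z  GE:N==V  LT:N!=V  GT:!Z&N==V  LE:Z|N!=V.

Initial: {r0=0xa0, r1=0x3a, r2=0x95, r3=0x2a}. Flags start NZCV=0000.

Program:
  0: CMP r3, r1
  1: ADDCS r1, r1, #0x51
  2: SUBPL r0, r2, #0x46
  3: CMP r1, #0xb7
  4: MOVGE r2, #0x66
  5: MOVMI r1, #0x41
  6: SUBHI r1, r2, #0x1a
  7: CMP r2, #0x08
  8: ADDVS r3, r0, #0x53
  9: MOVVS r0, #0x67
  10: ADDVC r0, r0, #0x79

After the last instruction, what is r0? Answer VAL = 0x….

VAL = 0x19

0: ✓ CMP  NZCV=1000
1: · ADDCS
2: · SUBPL
3: ✓ CMP  NZCV=1001
4: ✓ MOVGE  r2←0x66
5: ✓ MOVMI  r1←0x41
6: · SUBHI
7: ✓ CMP  NZCV=0010
8: · ADDVS
9: · MOVVS
10: ✓ ADDVC  r0←0x19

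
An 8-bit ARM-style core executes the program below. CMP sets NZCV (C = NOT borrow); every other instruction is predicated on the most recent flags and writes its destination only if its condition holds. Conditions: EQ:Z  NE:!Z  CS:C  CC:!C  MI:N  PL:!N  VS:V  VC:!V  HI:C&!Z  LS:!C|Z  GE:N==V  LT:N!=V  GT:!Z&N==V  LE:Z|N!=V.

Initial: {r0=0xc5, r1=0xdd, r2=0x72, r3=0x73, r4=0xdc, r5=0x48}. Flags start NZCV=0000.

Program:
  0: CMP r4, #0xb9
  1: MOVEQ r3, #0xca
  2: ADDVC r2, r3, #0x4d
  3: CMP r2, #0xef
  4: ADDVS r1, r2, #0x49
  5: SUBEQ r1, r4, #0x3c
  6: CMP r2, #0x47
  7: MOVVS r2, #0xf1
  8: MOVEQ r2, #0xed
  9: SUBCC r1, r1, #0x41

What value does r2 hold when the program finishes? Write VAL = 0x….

VAL = 0xf1

[0] flags=0010 → (cmp)
[1] flags=0010 EQ?F → skip
[2] flags=0010 VC?T → r2=0xc0
[3] flags=1000 → (cmp)
[4] flags=1000 VS?F → skip
[5] flags=1000 EQ?F → skip
[6] flags=0011 → (cmp)
[7] flags=0011 VS?T → r2=0xf1
[8] flags=0011 EQ?F → skip
[9] flags=0011 CC?F → skip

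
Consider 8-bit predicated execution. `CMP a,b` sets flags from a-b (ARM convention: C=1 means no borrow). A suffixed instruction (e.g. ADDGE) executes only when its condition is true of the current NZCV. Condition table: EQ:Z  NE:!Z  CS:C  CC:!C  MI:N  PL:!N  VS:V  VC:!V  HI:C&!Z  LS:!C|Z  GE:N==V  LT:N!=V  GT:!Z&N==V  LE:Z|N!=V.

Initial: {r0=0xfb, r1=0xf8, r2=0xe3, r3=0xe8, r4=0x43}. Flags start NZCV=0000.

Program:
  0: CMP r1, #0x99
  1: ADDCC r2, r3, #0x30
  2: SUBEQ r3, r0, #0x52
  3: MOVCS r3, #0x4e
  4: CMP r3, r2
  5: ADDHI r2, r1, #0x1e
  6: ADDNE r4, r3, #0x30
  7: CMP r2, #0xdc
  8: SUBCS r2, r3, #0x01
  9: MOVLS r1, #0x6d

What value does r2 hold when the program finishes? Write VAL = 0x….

[0] flags=0010 → (cmp)
[1] flags=0010 CC?F → skip
[2] flags=0010 EQ?F → skip
[3] flags=0010 CS?T → r3=0x4e
[4] flags=0000 → (cmp)
[5] flags=0000 HI?F → skip
[6] flags=0000 NE?T → r4=0x7e
[7] flags=0010 → (cmp)
[8] flags=0010 CS?T → r2=0x4d
[9] flags=0010 LS?F → skip

VAL = 0x4d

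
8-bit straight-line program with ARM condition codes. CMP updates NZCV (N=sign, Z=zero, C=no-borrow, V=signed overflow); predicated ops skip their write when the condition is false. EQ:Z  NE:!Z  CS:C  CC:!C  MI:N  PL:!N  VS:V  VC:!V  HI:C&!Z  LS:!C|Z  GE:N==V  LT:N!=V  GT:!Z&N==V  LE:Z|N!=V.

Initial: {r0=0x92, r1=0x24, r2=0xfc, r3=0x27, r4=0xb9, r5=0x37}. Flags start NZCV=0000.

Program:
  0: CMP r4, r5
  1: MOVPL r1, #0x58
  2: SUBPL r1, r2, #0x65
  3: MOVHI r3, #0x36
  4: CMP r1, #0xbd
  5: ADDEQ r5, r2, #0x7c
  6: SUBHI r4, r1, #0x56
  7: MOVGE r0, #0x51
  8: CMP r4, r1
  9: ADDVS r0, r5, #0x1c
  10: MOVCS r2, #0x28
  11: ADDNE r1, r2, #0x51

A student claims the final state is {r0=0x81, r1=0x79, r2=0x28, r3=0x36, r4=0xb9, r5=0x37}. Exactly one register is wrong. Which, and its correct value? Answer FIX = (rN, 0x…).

0: ✓ CMP  NZCV=1010
1: · MOVPL
2: · SUBPL
3: ✓ MOVHI  r3←0x36
4: ✓ CMP  NZCV=0000
5: · ADDEQ
6: · SUBHI
7: ✓ MOVGE  r0←0x51
8: ✓ CMP  NZCV=1010
9: · ADDVS
10: ✓ MOVCS  r2←0x28
11: ✓ ADDNE  r1←0x79

FIX = (r0, 0x51)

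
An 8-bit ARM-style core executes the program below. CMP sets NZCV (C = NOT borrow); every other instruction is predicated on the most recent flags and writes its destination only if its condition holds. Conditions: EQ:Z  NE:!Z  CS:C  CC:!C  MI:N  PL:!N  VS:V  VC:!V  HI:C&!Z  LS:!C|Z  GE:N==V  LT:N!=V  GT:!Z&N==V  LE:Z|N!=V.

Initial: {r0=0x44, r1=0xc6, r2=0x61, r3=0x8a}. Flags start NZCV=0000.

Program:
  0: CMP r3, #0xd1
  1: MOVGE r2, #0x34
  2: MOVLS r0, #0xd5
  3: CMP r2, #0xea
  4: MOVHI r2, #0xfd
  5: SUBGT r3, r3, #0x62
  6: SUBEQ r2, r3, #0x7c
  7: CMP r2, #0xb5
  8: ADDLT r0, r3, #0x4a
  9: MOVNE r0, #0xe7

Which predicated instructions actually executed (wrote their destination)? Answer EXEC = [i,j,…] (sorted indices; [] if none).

EXEC = [2,5,9]

0: ✓ CMP  NZCV=1000
1: · MOVGE
2: ✓ MOVLS  r0←0xd5
3: ✓ CMP  NZCV=0000
4: · MOVHI
5: ✓ SUBGT  r3←0x28
6: · SUBEQ
7: ✓ CMP  NZCV=1001
8: · ADDLT
9: ✓ MOVNE  r0←0xe7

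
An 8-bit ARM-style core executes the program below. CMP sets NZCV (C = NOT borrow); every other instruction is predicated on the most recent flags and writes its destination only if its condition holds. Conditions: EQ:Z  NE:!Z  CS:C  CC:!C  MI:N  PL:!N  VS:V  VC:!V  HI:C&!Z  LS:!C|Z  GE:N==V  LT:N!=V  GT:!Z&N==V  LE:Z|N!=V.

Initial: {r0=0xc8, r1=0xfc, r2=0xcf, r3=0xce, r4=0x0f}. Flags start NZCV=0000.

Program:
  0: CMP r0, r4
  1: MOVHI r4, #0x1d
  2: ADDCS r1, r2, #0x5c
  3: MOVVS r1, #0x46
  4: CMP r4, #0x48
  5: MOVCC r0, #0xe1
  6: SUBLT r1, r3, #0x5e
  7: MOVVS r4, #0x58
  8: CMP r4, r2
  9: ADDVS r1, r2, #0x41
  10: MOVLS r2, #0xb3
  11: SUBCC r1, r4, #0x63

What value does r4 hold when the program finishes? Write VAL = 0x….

[0] flags=1010 → (cmp)
[1] flags=1010 HI?T → r4=0x1d
[2] flags=1010 CS?T → r1=0x2b
[3] flags=1010 VS?F → skip
[4] flags=1000 → (cmp)
[5] flags=1000 CC?T → r0=0xe1
[6] flags=1000 LT?T → r1=0x70
[7] flags=1000 VS?F → skip
[8] flags=0000 → (cmp)
[9] flags=0000 VS?F → skip
[10] flags=0000 LS?T → r2=0xb3
[11] flags=0000 CC?T → r1=0xba

VAL = 0x1d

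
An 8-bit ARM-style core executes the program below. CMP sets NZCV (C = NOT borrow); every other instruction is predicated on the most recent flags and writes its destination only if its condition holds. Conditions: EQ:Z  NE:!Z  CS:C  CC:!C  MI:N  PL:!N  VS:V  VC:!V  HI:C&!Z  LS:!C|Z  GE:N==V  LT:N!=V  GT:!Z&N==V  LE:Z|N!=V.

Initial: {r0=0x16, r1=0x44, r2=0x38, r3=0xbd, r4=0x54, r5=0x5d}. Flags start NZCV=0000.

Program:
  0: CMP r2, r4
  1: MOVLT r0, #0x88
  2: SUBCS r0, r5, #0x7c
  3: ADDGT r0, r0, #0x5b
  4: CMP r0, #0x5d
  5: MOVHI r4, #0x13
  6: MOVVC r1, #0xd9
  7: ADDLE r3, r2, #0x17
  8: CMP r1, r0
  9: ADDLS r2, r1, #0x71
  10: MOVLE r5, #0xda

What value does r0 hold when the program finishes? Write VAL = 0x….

0: ✓ CMP  NZCV=1000
1: ✓ MOVLT  r0←0x88
2: · SUBCS
3: · ADDGT
4: ✓ CMP  NZCV=0011
5: ✓ MOVHI  r4←0x13
6: · MOVVC
7: ✓ ADDLE  r3←0x4f
8: ✓ CMP  NZCV=1001
9: ✓ ADDLS  r2←0xb5
10: · MOVLE

VAL = 0x88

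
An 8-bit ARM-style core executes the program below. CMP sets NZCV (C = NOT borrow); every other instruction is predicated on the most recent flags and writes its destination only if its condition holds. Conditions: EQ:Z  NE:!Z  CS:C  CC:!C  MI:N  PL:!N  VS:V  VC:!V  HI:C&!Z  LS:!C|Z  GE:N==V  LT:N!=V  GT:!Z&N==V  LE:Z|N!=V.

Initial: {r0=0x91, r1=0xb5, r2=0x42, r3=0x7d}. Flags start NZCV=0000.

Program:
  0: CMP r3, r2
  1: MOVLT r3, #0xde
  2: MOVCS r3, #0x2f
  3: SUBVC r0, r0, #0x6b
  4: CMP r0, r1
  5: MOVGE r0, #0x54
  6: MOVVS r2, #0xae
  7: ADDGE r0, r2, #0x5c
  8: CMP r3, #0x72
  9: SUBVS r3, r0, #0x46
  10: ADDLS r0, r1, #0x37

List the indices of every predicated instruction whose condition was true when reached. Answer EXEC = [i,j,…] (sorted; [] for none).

EXEC = [2,3,5,7,10]

0: ✓ CMP  NZCV=0010
1: · MOVLT
2: ✓ MOVCS  r3←0x2f
3: ✓ SUBVC  r0←0x26
4: ✓ CMP  NZCV=0000
5: ✓ MOVGE  r0←0x54
6: · MOVVS
7: ✓ ADDGE  r0←0x9e
8: ✓ CMP  NZCV=1000
9: · SUBVS
10: ✓ ADDLS  r0←0xec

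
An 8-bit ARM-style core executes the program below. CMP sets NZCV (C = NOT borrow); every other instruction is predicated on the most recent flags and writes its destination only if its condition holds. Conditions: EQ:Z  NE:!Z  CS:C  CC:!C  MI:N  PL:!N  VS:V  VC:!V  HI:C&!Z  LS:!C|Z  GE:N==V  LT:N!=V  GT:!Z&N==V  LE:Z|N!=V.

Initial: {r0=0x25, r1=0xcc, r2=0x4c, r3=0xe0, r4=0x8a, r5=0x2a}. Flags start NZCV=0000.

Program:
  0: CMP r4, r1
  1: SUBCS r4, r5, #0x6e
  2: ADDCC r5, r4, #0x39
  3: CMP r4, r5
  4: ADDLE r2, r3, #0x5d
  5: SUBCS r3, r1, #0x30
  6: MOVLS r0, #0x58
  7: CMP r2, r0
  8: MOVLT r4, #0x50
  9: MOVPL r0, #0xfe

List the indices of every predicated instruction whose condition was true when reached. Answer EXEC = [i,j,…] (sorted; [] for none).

[0] flags=1000 → (cmp)
[1] flags=1000 CS?F → skip
[2] flags=1000 CC?T → r5=0xc3
[3] flags=1000 → (cmp)
[4] flags=1000 LE?T → r2=0x3d
[5] flags=1000 CS?F → skip
[6] flags=1000 LS?T → r0=0x58
[7] flags=1000 → (cmp)
[8] flags=1000 LT?T → r4=0x50
[9] flags=1000 PL?F → skip

EXEC = [2,4,6,8]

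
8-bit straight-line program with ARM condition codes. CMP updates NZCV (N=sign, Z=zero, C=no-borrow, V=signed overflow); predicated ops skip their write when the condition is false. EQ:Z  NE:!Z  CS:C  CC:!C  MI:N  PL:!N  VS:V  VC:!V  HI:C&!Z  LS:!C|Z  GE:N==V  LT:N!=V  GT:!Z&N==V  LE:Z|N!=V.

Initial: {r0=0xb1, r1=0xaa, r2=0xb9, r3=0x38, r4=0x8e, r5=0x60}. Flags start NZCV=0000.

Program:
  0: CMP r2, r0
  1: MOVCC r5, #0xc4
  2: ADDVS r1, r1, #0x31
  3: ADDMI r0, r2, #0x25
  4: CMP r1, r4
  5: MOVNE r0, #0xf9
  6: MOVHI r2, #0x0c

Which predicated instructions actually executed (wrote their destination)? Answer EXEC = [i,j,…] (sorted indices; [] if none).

0: ✓ CMP  NZCV=0010
1: · MOVCC
2: · ADDVS
3: · ADDMI
4: ✓ CMP  NZCV=0010
5: ✓ MOVNE  r0←0xf9
6: ✓ MOVHI  r2←0x0c

EXEC = [5,6]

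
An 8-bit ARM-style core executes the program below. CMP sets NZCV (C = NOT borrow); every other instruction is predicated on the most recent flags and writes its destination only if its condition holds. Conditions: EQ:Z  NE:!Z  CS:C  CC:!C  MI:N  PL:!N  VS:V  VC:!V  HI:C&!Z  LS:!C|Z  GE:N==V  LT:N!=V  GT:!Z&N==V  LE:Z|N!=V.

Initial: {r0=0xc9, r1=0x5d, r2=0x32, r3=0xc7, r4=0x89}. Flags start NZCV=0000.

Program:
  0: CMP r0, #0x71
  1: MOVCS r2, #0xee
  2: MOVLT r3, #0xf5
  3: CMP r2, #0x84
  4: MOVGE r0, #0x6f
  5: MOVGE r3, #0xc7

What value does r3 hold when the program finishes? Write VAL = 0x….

VAL = 0xc7

[0] flags=0011 → (cmp)
[1] flags=0011 CS?T → r2=0xee
[2] flags=0011 LT?T → r3=0xf5
[3] flags=0010 → (cmp)
[4] flags=0010 GE?T → r0=0x6f
[5] flags=0010 GE?T → r3=0xc7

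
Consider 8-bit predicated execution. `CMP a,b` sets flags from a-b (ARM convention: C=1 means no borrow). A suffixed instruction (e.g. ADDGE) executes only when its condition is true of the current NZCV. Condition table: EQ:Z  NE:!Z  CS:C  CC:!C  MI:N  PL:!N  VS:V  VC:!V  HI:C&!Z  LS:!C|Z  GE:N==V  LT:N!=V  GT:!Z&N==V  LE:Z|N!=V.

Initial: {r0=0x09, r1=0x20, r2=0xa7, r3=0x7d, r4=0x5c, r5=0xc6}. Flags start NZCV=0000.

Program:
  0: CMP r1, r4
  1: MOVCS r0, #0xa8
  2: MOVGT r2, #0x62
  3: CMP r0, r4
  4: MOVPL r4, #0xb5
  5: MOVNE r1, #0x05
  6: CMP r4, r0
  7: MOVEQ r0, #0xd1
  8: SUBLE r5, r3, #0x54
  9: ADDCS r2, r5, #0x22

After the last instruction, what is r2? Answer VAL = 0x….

[0] flags=1000 → (cmp)
[1] flags=1000 CS?F → skip
[2] flags=1000 GT?F → skip
[3] flags=1000 → (cmp)
[4] flags=1000 PL?F → skip
[5] flags=1000 NE?T → r1=0x05
[6] flags=0010 → (cmp)
[7] flags=0010 EQ?F → skip
[8] flags=0010 LE?F → skip
[9] flags=0010 CS?T → r2=0xe8

VAL = 0xe8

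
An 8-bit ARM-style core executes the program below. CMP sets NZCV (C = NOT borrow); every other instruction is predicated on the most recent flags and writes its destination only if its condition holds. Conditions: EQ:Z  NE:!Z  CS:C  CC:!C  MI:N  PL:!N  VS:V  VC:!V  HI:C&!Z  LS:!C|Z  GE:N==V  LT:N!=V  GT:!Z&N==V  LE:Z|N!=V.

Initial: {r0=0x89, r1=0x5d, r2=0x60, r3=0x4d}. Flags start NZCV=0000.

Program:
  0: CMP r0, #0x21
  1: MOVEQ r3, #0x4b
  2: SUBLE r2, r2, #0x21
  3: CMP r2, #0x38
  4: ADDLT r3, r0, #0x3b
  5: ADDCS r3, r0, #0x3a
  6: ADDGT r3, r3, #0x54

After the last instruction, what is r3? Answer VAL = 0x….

0: ✓ CMP  NZCV=0011
1: · MOVEQ
2: ✓ SUBLE  r2←0x3f
3: ✓ CMP  NZCV=0010
4: · ADDLT
5: ✓ ADDCS  r3←0xc3
6: ✓ ADDGT  r3←0x17

VAL = 0x17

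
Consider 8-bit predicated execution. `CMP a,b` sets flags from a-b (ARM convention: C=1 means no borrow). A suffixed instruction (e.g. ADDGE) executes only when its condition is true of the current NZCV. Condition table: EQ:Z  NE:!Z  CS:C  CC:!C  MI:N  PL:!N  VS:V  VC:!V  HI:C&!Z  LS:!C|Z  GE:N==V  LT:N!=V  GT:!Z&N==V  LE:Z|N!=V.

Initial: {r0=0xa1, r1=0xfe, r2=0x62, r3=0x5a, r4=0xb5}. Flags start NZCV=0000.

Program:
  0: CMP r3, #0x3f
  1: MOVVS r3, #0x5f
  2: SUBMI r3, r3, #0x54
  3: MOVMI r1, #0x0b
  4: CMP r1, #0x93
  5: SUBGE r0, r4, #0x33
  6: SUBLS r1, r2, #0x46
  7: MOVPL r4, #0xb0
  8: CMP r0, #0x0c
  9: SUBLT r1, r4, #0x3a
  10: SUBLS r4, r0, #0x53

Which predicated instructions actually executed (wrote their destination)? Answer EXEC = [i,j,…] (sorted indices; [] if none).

EXEC = [5,7,9]

0: ✓ CMP  NZCV=0010
1: · MOVVS
2: · SUBMI
3: · MOVMI
4: ✓ CMP  NZCV=0010
5: ✓ SUBGE  r0←0x82
6: · SUBLS
7: ✓ MOVPL  r4←0xb0
8: ✓ CMP  NZCV=0011
9: ✓ SUBLT  r1←0x76
10: · SUBLS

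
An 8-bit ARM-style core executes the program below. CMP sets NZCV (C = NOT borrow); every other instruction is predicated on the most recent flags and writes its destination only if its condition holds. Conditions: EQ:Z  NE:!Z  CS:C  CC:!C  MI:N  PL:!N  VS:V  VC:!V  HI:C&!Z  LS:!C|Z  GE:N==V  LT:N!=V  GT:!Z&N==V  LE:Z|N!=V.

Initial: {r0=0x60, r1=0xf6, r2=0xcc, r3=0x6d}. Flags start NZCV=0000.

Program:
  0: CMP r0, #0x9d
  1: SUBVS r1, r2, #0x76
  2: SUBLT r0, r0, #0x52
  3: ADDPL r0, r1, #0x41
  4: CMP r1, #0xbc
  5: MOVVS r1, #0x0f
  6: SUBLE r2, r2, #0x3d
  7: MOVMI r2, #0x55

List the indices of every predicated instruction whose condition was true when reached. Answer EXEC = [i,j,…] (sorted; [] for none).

0: ✓ CMP  NZCV=1001
1: ✓ SUBVS  r1←0x56
2: · SUBLT
3: · ADDPL
4: ✓ CMP  NZCV=1001
5: ✓ MOVVS  r1←0x0f
6: · SUBLE
7: ✓ MOVMI  r2←0x55

EXEC = [1,5,7]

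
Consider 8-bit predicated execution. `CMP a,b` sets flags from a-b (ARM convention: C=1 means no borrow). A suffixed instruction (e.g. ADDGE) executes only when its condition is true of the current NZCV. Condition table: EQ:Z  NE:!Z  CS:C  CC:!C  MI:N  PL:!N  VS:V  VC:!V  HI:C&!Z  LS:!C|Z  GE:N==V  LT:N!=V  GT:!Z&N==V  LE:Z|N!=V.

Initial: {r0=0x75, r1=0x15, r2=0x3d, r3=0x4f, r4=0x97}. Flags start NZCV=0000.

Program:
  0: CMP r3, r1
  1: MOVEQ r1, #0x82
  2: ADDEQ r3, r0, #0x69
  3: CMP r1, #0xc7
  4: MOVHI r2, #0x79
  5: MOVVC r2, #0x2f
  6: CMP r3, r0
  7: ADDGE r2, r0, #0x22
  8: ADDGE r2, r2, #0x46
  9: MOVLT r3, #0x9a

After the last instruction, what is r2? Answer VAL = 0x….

VAL = 0x2f

[0] flags=0010 → (cmp)
[1] flags=0010 EQ?F → skip
[2] flags=0010 EQ?F → skip
[3] flags=0000 → (cmp)
[4] flags=0000 HI?F → skip
[5] flags=0000 VC?T → r2=0x2f
[6] flags=1000 → (cmp)
[7] flags=1000 GE?F → skip
[8] flags=1000 GE?F → skip
[9] flags=1000 LT?T → r3=0x9a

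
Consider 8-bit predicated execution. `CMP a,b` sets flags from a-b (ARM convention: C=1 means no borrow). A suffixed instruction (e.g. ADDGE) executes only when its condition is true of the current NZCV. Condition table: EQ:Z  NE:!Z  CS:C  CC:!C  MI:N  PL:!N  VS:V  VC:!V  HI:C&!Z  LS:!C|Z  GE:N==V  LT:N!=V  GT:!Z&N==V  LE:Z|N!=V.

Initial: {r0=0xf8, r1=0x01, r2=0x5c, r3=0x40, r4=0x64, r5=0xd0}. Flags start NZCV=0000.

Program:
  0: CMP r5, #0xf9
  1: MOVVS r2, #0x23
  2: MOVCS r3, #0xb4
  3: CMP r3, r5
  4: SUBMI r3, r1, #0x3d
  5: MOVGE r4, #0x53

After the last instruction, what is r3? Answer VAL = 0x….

0: ✓ CMP  NZCV=1000
1: · MOVVS
2: · MOVCS
3: ✓ CMP  NZCV=0000
4: · SUBMI
5: ✓ MOVGE  r4←0x53

VAL = 0x40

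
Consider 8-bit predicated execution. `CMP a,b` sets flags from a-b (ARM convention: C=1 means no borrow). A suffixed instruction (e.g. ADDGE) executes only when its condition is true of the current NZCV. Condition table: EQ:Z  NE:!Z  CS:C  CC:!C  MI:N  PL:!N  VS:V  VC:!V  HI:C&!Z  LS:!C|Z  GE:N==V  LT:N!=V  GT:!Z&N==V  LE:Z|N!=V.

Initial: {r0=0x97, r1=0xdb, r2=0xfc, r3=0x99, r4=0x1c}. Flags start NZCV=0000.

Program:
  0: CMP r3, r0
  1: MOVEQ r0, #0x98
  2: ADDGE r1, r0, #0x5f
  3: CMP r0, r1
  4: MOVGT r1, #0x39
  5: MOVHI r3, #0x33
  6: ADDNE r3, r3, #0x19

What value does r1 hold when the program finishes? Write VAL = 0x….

VAL = 0xf6

0: ✓ CMP  NZCV=0010
1: · MOVEQ
2: ✓ ADDGE  r1←0xf6
3: ✓ CMP  NZCV=1000
4: · MOVGT
5: · MOVHI
6: ✓ ADDNE  r3←0xb2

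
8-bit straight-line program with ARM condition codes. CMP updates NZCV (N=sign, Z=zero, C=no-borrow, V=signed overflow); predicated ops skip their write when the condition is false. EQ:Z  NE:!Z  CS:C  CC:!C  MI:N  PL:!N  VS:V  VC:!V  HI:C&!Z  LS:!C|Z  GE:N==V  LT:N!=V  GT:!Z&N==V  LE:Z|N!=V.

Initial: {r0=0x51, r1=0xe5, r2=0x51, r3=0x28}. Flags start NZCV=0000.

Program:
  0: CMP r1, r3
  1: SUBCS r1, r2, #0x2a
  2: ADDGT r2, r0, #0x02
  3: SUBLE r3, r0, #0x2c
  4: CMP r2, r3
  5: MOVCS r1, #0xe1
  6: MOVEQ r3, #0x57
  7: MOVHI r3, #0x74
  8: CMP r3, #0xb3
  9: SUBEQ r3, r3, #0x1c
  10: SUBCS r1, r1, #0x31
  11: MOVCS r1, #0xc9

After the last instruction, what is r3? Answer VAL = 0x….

[0] flags=1010 → (cmp)
[1] flags=1010 CS?T → r1=0x27
[2] flags=1010 GT?F → skip
[3] flags=1010 LE?T → r3=0x25
[4] flags=0010 → (cmp)
[5] flags=0010 CS?T → r1=0xe1
[6] flags=0010 EQ?F → skip
[7] flags=0010 HI?T → r3=0x74
[8] flags=1001 → (cmp)
[9] flags=1001 EQ?F → skip
[10] flags=1001 CS?F → skip
[11] flags=1001 CS?F → skip

VAL = 0x74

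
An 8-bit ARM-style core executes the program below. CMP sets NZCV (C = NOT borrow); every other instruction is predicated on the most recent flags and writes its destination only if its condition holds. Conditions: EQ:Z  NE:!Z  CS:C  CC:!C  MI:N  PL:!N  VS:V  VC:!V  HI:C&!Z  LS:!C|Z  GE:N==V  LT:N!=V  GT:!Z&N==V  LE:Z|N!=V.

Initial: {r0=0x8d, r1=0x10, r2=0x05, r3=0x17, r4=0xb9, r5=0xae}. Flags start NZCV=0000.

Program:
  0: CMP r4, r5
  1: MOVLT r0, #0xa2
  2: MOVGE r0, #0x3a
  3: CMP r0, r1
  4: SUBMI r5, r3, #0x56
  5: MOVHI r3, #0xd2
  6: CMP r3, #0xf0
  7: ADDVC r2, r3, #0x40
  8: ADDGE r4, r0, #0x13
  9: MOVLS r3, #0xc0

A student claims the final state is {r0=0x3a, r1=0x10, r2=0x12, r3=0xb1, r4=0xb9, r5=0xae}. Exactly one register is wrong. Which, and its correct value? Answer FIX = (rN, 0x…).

FIX = (r3, 0xc0)

[0] flags=0010 → (cmp)
[1] flags=0010 LT?F → skip
[2] flags=0010 GE?T → r0=0x3a
[3] flags=0010 → (cmp)
[4] flags=0010 MI?F → skip
[5] flags=0010 HI?T → r3=0xd2
[6] flags=1000 → (cmp)
[7] flags=1000 VC?T → r2=0x12
[8] flags=1000 GE?F → skip
[9] flags=1000 LS?T → r3=0xc0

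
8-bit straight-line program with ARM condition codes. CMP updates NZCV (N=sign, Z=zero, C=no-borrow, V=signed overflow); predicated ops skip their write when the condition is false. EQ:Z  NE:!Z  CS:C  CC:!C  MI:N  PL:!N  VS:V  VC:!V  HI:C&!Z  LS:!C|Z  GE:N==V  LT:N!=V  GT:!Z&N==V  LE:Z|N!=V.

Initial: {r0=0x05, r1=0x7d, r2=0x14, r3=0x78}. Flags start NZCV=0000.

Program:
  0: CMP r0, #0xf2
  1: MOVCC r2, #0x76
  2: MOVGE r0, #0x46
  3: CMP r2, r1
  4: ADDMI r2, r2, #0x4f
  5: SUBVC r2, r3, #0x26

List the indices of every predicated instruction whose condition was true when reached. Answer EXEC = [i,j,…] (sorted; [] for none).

EXEC = [1,2,4,5]

0: ✓ CMP  NZCV=0000
1: ✓ MOVCC  r2←0x76
2: ✓ MOVGE  r0←0x46
3: ✓ CMP  NZCV=1000
4: ✓ ADDMI  r2←0xc5
5: ✓ SUBVC  r2←0x52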